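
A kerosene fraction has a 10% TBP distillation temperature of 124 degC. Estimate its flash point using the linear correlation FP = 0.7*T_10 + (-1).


FP = 0.7 * 124 + (-1) = 85.8

85.8 degC


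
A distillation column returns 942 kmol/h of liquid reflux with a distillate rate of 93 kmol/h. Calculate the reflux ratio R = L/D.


Reflux ratio definition: R = L / D (liquid returned / distillate withdrawn)
L = 942 kmol/h, D = 93 kmol/h
R = 942 / 93 = 10.13

10.13


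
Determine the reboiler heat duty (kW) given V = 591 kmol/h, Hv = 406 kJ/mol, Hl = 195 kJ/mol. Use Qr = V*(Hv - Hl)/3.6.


Qr = 591 * (406 - 195) / 3.6 = 591 * 211 / 3.6 = 34640

34640 kW


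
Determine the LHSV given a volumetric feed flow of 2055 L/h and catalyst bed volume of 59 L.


LHSV = volumetric feed rate / catalyst volume
= 2055 L/h / 59 L
= 34.83 h^-1

34.83 h^-1


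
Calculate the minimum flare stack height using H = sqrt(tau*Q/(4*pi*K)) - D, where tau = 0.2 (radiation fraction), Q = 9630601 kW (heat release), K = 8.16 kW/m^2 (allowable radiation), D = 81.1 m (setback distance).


tau*Q/(4*pi*K) = 0.2 * 9630601 / (4 * pi * 8.16) = 18783.8
sqrt(18783.8) = 137.054
H = 137.054 - 81.1 = 55.95

55.95 m


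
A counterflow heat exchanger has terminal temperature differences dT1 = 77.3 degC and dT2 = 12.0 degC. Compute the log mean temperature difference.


LMTD = (dT1 - dT2) / ln(dT1/dT2)
= (77.3 - 12.0) / ln(77.3 / 12.0) = 65.3 / 1.86279 = 35.05

35.05 degC


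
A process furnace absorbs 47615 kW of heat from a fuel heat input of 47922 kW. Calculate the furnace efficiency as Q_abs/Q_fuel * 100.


Furnace efficiency = Q_absorbed / Q_fuel * 100
= 47615 / 47922 * 100 = 99.36

99.36 %


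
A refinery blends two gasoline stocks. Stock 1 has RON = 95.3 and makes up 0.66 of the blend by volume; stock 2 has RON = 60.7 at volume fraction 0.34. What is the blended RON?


Linear blending: RON_blend = sum(vi * RONi)
Contribution 1: 0.66 * 95.3 = 62.898
Contribution 2: 0.34 * 60.7 = 20.638
RON_blend = 62.898 + 20.638 = 83.536

83.536


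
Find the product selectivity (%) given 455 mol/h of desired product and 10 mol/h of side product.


Selectivity = desired / (desired + undesired) * 100
Total products = 455 + 10 = 465 mol/h
S = 455 / 465 * 100
= 0.9785 * 100
= 97.85 %

97.85 %


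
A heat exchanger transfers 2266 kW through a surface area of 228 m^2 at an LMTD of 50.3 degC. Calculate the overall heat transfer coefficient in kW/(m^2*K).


From Q = U*A*LMTD, U = Q / (A * LMTD)
U = 2266 / (228 * 50.3) = 2266 / 11468.4 = 0.1976

0.1976 kW/(m^2*K)


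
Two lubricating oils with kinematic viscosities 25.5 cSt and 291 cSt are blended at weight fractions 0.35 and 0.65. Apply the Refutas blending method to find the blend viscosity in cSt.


Refutas method: VBN_i = 14.534*ln(ln(visc_i + 0.8)) + 10.975, blended linearly by mass fraction; since VBN is linear in VBI_i = ln(ln(visc_i + 0.8)) and the fractions sum to 1, blend VBI directly: visc = exp(exp(VBI_blend)) - 0.8
VBI_1 = ln(ln(25.5 + 0.8)) = 1.18466
VBI_2 = ln(ln(291 + 0.8)) = 1.73626
VBI_blend = 0.35 * 1.18466 + 0.65 * 1.73626 = 1.5432
visc_blend = exp(exp(1.5432)) - 0.8 = 106.9

106.9 cSt


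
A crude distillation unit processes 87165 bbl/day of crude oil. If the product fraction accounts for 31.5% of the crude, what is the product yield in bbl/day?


Crude throughput = 87165 bbl/day
Fraction yield = 31.5%
yield = throughput * fraction / 100
yield = 87165 * 31.5 / 100 = 27456.975

27456.975 bbl/day


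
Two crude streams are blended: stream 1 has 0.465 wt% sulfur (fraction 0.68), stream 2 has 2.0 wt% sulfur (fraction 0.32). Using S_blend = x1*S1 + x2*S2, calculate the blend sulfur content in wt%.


Linear sulfur blending: S_blend = x1*S1 + x2*S2
Contribution 1: 0.68 * 0.465 = 0.3162 wt%
Contribution 2: 0.32 * 2.0 = 0.64 wt%
S_blend = 0.3162 + 0.64 = 0.9562

0.9562 wt%


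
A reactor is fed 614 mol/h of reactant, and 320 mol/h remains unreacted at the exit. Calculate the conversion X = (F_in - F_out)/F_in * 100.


X = (F_in - F_out) / F_in * 100
Moles reacted = 614 - 320 = 294
X = 294 / 614 * 100
= 0.4788 * 100
= 47.88 %

47.88 %


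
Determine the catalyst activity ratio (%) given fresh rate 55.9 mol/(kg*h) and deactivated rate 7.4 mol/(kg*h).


Activity (%) = (rate_used / rate_fresh) * 100
rate_used = 7.4, rate_fresh = 55.9
= (7.4 / 55.9) * 100
= 0.1324 * 100 = 13.24

13.24 %


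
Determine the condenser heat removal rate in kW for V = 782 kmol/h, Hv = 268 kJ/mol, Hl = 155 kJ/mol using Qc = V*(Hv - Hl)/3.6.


Qc = 782 * (268 - 155) / 3.6 = 782 * 113 / 3.6 = 24550

24550 kW


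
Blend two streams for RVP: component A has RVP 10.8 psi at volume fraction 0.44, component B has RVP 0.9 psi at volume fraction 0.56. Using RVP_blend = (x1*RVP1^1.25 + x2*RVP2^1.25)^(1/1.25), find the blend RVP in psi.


Chevron index: RVP_blend = (sum xi*RVPi^1.25)^(1/1.25)
RVP^1.25 terms: 0.44 * 10.8^1.25 + 0.56 * 0.9^1.25 = 9.10544
RVP_blend = 9.10544^(1/1.25) = 5.854

5.854 psi


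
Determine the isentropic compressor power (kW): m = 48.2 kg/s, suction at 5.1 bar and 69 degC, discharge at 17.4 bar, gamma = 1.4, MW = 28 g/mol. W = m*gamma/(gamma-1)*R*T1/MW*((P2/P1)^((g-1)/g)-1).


Isentropic work: W = m*(gamma/(gamma-1))*(R*T1/MW)*((P2/P1)^((gamma-1)/gamma) - 1)
T1 = 69 + 273.15 = 342.15 K
Pressure ratio = 17.4 / 5.1 = 3.41176
Exponent = (1.4 - 1)/1.4 = 0.285714
(P2/P1)^exp - 1 = 3.41176^0.285714 - 1 = 0.419971
W = 48.2 * 1.4 / 0.4 * 8.314 * 342.15 / 28 * 0.419971 = 7198

7198 kW


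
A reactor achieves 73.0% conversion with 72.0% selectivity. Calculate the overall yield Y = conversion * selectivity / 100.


Overall yield = conversion (%) * selectivity (%) / 100
Conversion = 73.0%, Selectivity = 72.0%
Y = 73.0 * 72.0 / 100
= 52.56 %

52.56 %


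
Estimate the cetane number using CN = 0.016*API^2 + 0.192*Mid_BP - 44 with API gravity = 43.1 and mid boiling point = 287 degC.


CN = 0.016 * 43.1^2 + 0.192 * 287 - 44
CN = 29.72176 + 55.104 - 44 = 40.82576

40.82576


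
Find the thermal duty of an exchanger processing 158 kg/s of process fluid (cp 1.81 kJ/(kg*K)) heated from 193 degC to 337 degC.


Q = m_dot * cp * delta_T
delta_T = 337 - 193 = 144 K
Q = 158 * 1.81 * 144
= 285.98 * 144
= 41181.12 kW

41181.12 kW


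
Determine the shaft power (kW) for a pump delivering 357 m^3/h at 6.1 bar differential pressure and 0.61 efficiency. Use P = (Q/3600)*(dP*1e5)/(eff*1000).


Q = 357 / 3600 = 0.0991667 m^3/s
P = 0.0991667 * (6.1 * 1e5) / 0.61 / 1000 = 99.17

99.17 kW


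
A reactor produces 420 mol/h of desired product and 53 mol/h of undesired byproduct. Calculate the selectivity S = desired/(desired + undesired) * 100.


Selectivity = desired / (desired + undesired) * 100
Total products = 420 + 53 = 473 mol/h
S = 420 / 473 * 100
= 0.8879 * 100
= 88.79 %

88.79 %


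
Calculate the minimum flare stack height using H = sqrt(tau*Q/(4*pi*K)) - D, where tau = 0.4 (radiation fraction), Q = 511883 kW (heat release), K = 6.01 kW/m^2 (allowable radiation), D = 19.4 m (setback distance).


tau*Q/(4*pi*K) = 0.4 * 511883 / (4 * pi * 6.01) = 2711.11
sqrt(2711.11) = 52.0683
H = 52.0683 - 19.4 = 32.67

32.67 m


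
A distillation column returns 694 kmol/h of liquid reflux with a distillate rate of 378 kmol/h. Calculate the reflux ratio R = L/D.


Reflux ratio definition: R = L / D (liquid returned / distillate withdrawn)
L = 694 kmol/h, D = 378 kmol/h
R = 694 / 378 = 1.836

1.836


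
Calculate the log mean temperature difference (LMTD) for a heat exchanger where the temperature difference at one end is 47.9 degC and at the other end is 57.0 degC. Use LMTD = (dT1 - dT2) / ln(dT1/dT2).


LMTD = (dT1 - dT2) / ln(dT1/dT2)
= (47.9 - 57.0) / ln(47.9 / 57.0) = -9.1 / -0.173936 = 52.32

52.32 degC


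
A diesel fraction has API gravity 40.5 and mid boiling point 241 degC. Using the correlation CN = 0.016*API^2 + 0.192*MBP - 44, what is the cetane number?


CN = 0.016 * 40.5^2 + 0.192 * 241 - 44
CN = 26.244 + 46.272 - 44 = 28.516

28.516


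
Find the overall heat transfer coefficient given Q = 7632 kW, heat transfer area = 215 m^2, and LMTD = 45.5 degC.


From Q = U*A*LMTD, U = Q / (A * LMTD)
U = 7632 / (215 * 45.5) = 7632 / 9782.5 = 0.7802

0.7802 kW/(m^2*K)


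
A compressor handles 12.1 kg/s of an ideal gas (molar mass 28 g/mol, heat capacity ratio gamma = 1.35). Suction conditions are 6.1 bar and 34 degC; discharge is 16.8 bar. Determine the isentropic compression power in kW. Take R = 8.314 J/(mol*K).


Isentropic work: W = m*(gamma/(gamma-1))*(R*T1/MW)*((P2/P1)^((gamma-1)/gamma) - 1)
T1 = 34 + 273.15 = 307.15 K
Pressure ratio = 16.8 / 6.1 = 2.7541
Exponent = (1.35 - 1)/1.35 = 0.259259
(P2/P1)^exp - 1 = 2.7541^0.259259 - 1 = 0.300375
W = 12.1 * 1.35 / 0.35 * 8.314 * 307.15 / 28 * 0.300375 = 1279

1279 kW


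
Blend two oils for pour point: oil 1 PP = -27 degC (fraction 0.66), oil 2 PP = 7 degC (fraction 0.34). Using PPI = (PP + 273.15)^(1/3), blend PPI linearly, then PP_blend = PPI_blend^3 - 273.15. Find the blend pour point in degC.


PPI_1 = (-27 + 273.15)^(1/3) = 6.2671
PPI_2 = (7 + 273.15)^(1/3) = 6.543301
PPI_blend = 0.66 * 6.2671 + 0.34 * 6.543301 = 6.361008
PP_blend = 6.361008^3 - 273.15 = 257.3818 - 273.15 = -15.77

-15.77 degC


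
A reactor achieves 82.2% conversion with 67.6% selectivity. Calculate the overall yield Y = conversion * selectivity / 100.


Overall yield = conversion (%) * selectivity (%) / 100
Conversion = 82.2%, Selectivity = 67.6%
Y = 82.2 * 67.6 / 100
= 55.5672 %

55.5672 %


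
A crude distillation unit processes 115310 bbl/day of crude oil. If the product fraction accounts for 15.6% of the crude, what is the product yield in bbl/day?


Crude throughput = 115310 bbl/day
Fraction yield = 15.6%
yield = throughput * fraction / 100
yield = 115310 * 15.6 / 100 = 17988.36

17988.36 bbl/day


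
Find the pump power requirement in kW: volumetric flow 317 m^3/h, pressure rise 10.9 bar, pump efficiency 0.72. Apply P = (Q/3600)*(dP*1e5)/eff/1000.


Q = 317 / 3600 = 0.0880556 m^3/s
P = 0.0880556 * (10.9 * 1e5) / 0.72 / 1000 = 133.3

133.3 kW


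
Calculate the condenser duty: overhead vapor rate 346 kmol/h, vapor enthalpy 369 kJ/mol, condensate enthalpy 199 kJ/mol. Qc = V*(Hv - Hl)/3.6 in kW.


Qc = 346 * (369 - 199) / 3.6 = 346 * 170 / 3.6 = 16340

16340 kW


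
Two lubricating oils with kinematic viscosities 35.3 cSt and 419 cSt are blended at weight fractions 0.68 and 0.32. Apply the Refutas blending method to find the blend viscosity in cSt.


Refutas method: VBN_i = 14.534*ln(ln(visc_i + 0.8)) + 10.975, blended linearly by mass fraction; since VBN is linear in VBI_i = ln(ln(visc_i + 0.8)) and the fractions sum to 1, blend VBI directly: visc = exp(exp(VBI_blend)) - 0.8
VBI_1 = ln(ln(35.3 + 0.8)) = 1.27712
VBI_2 = ln(ln(419 + 0.8)) = 1.79837
VBI_blend = 0.68 * 1.27712 + 0.32 * 1.79837 = 1.44392
visc_blend = exp(exp(1.44392)) - 0.8 = 68.42

68.42 cSt


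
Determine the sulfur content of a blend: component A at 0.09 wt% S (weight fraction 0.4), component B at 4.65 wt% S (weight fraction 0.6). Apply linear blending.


Linear sulfur blending: S_blend = x1*S1 + x2*S2
Contribution 1: 0.4 * 0.09 = 0.036 wt%
Contribution 2: 0.6 * 4.65 = 2.79 wt%
S_blend = 0.036 + 2.79 = 2.826

2.826 wt%


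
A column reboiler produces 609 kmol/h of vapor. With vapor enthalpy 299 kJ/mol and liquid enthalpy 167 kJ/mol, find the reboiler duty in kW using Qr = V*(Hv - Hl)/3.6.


Qr = 609 * (299 - 167) / 3.6 = 609 * 132 / 3.6 = 22330

22330 kW


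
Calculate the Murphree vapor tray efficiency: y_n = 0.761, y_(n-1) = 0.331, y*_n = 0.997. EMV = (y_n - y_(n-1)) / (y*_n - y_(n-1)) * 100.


Murphree vapor efficiency: EMV = (y_n - y_(n-1)) / (y*_n - y_(n-1)) * 100
EMV = (0.761 - 0.331) / (0.997 - 0.331) * 100 = 0.43 / 0.666 * 100 = 64.56

64.56 %


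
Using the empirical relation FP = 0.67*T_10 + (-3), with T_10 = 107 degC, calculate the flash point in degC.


FP = 0.67 * 107 + (-3) = 68.69

68.69 degC


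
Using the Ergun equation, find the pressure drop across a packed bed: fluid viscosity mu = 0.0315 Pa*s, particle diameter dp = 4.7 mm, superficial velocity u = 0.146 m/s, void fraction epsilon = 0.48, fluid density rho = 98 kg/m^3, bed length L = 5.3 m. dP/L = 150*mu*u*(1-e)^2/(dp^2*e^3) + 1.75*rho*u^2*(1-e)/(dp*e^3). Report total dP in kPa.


dp = 4.7 mm = 0.0047 m
Viscous term = 150*0.0315*0.146*(1-0.48)^2 / (0.0047^2*0.48^3) = 76355.8
Inertial term = 1.75*98*0.146^2*(1-0.48) / (0.0047*0.48^3) = 3657.22
dP/L = 76355.8 + 3657.22 = 80013 Pa/m
dP = 80013 * 5.3 / 1000 = 424.1 kPa

424.1 kPa


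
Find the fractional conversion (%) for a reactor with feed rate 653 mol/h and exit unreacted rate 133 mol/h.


X = (F_in - F_out) / F_in * 100
Moles reacted = 653 - 133 = 520
X = 520 / 653 * 100
= 0.7963 * 100
= 79.63 %

79.63 %


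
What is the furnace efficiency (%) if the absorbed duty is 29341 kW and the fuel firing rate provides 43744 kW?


Furnace efficiency = Q_absorbed / Q_fuel * 100
= 29341 / 43744 * 100 = 67.07

67.07 %


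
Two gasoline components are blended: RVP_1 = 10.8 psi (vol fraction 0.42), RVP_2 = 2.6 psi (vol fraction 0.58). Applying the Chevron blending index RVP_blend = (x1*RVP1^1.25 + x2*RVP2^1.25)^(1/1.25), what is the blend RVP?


Chevron index: RVP_blend = (sum xi*RVPi^1.25)^(1/1.25)
RVP^1.25 terms: 0.42 * 10.8^1.25 + 0.58 * 2.6^1.25 = 10.1379
RVP_blend = 10.1379^(1/1.25) = 6.379

6.379 psi


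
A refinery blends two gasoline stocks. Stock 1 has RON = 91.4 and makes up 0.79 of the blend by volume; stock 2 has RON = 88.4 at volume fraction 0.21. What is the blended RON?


Linear blending: RON_blend = sum(vi * RONi)
Contribution 1: 0.79 * 91.4 = 72.206
Contribution 2: 0.21 * 88.4 = 18.564
RON_blend = 72.206 + 18.564 = 90.77

90.77


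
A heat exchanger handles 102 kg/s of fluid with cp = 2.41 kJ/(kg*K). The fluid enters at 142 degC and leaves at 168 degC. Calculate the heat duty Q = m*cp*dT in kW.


Q = m_dot * cp * delta_T
delta_T = 168 - 142 = 26 K
Q = 102 * 2.41 * 26
= 245.82 * 26
= 6391.32 kW

6391.32 kW


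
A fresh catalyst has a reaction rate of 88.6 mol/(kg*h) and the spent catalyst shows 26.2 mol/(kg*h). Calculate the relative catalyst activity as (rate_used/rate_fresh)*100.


Activity (%) = (rate_used / rate_fresh) * 100
rate_used = 26.2, rate_fresh = 88.6
= (26.2 / 88.6) * 100
= 0.2957 * 100 = 29.57

29.57 %


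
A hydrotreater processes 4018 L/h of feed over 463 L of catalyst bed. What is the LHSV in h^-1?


LHSV = volumetric feed rate / catalyst volume
= 4018 L/h / 463 L
= 8.678 h^-1

8.678 h^-1


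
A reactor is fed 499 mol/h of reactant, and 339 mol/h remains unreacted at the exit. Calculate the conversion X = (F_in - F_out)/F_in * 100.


X = (F_in - F_out) / F_in * 100
Moles reacted = 499 - 339 = 160
X = 160 / 499 * 100
= 0.3206 * 100
= 32.06 %

32.06 %


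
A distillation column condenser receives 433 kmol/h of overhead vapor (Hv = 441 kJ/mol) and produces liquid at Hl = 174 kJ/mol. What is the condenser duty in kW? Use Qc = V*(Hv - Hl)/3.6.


Qc = 433 * (441 - 174) / 3.6 = 433 * 267 / 3.6 = 32110

32110 kW


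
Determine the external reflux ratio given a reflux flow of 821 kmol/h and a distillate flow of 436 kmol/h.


Reflux ratio definition: R = L / D (liquid returned / distillate withdrawn)
L = 821 kmol/h, D = 436 kmol/h
R = 821 / 436 = 1.883

1.883


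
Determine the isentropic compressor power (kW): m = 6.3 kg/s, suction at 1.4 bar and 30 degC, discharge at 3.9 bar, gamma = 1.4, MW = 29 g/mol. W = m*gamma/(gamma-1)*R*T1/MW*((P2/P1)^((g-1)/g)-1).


Isentropic work: W = m*(gamma/(gamma-1))*(R*T1/MW)*((P2/P1)^((gamma-1)/gamma) - 1)
T1 = 30 + 273.15 = 303.15 K
Pressure ratio = 3.9 / 1.4 = 2.78571
Exponent = (1.4 - 1)/1.4 = 0.285714
(P2/P1)^exp - 1 = 2.78571^0.285714 - 1 = 0.340061
W = 6.3 * 1.4 / 0.4 * 8.314 * 303.15 / 29 * 0.340061 = 651.7

651.7 kW


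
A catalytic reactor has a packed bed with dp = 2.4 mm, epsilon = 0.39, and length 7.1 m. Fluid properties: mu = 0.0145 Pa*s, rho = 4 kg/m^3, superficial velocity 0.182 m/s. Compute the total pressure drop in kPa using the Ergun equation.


dp = 2.4 mm = 0.0024 m
Viscous term = 150*0.0145*0.182*(1-0.39)^2 / (0.0024^2*0.39^3) = 431096
Inertial term = 1.75*4*0.182^2*(1-0.39) / (0.0024*0.39^3) = 993.495
dP/L = 431096 + 993.495 = 432089 Pa/m
dP = 432089 * 7.1 / 1000 = 3068 kPa

3068 kPa


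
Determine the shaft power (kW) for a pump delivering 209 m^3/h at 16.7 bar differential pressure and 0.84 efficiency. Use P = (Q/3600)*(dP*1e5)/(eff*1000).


Q = 209 / 3600 = 0.0580556 m^3/s
P = 0.0580556 * (16.7 * 1e5) / 0.84 / 1000 = 115.4

115.4 kW


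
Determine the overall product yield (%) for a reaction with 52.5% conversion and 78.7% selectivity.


Overall yield = conversion (%) * selectivity (%) / 100
Conversion = 52.5%, Selectivity = 78.7%
Y = 52.5 * 78.7 / 100
= 41.3175 %

41.3175 %


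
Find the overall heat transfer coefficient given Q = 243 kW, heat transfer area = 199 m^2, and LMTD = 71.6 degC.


From Q = U*A*LMTD, U = Q / (A * LMTD)
U = 243 / (199 * 71.6) = 243 / 14248.4 = 0.01705

0.01705 kW/(m^2*K)


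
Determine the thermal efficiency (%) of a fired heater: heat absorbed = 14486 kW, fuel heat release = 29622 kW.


Furnace efficiency = Q_absorbed / Q_fuel * 100
= 14486 / 29622 * 100 = 48.90

48.90 %


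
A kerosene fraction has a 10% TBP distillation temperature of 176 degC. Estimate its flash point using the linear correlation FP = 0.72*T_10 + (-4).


FP = 0.72 * 176 + (-4) = 122.72

122.72 degC


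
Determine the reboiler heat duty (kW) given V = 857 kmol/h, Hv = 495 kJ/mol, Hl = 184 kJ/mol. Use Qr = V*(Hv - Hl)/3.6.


Qr = 857 * (495 - 184) / 3.6 = 857 * 311 / 3.6 = 74040

74040 kW


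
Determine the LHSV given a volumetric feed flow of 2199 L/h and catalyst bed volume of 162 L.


LHSV = volumetric feed rate / catalyst volume
= 2199 L/h / 162 L
= 13.57 h^-1

13.57 h^-1


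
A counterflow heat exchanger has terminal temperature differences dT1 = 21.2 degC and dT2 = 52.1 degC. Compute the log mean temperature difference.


LMTD = (dT1 - dT2) / ln(dT1/dT2)
= (21.2 - 52.1) / ln(21.2 / 52.1) = -30.9 / -0.899164 = 34.37

34.37 degC


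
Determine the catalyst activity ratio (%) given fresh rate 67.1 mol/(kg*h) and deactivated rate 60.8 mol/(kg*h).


Activity (%) = (rate_used / rate_fresh) * 100
rate_used = 60.8, rate_fresh = 67.1
= (60.8 / 67.1) * 100
= 0.9061 * 100 = 90.61

90.61 %


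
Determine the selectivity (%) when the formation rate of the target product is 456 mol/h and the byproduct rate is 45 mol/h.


Selectivity = desired / (desired + undesired) * 100
Total products = 456 + 45 = 501 mol/h
S = 456 / 501 * 100
= 0.9102 * 100
= 91.02 %

91.02 %


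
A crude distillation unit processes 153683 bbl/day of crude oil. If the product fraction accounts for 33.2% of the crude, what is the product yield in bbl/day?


Crude throughput = 153683 bbl/day
Fraction yield = 33.2%
yield = throughput * fraction / 100
yield = 153683 * 33.2 / 100 = 51022.756

51022.756 bbl/day


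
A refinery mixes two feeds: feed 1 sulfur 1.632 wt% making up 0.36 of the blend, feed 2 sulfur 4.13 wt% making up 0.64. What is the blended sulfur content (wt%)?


Linear sulfur blending: S_blend = x1*S1 + x2*S2
Contribution 1: 0.36 * 1.632 = 0.58752 wt%
Contribution 2: 0.64 * 4.13 = 2.6432 wt%
S_blend = 0.58752 + 2.6432 = 3.23072

3.23072 wt%


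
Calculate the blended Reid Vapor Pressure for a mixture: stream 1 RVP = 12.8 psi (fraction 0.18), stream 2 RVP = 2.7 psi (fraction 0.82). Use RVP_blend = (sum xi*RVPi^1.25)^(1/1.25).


Chevron index: RVP_blend = (sum xi*RVPi^1.25)^(1/1.25)
RVP^1.25 terms: 0.18 * 12.8^1.25 + 0.82 * 2.7^1.25 = 7.19602
RVP_blend = 7.19602^(1/1.25) = 4.849

4.849 psi


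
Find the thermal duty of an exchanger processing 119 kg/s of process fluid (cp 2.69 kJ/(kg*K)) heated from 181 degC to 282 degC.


Q = m_dot * cp * delta_T
delta_T = 282 - 181 = 101 K
Q = 119 * 2.69 * 101
= 320.11 * 101
= 32331.11 kW

32331.11 kW


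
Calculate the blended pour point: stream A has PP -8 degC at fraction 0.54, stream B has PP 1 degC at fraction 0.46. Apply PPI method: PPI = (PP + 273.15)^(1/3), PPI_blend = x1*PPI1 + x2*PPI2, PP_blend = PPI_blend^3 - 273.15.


PPI_1 = (-8 + 273.15)^(1/3) = 6.42437
PPI_2 = (1 + 273.15)^(1/3) = 6.49625
PPI_blend = 0.54 * 6.42437 + 0.46 * 6.49625 = 6.457435
PP_blend = 6.457435^3 - 273.15 = 269.2651 - 273.15 = -3.88

-3.88 degC


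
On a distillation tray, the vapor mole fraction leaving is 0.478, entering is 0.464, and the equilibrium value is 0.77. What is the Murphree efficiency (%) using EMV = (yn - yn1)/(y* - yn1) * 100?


Murphree vapor efficiency: EMV = (y_n - y_(n-1)) / (y*_n - y_(n-1)) * 100
EMV = (0.478 - 0.464) / (0.77 - 0.464) * 100 = 0.014 / 0.306 * 100 = 4.575

4.575 %


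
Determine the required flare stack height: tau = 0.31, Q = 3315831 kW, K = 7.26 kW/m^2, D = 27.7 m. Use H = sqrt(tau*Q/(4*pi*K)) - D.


tau*Q/(4*pi*K) = 0.31 * 3315831 / (4 * pi * 7.26) = 11267
sqrt(11267) = 106.146
H = 106.146 - 27.7 = 78.45

78.45 m


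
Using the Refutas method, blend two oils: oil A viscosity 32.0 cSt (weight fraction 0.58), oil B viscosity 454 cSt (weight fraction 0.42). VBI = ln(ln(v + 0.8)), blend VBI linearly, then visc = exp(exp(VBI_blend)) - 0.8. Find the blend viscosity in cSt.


Refutas method: VBN_i = 14.534*ln(ln(visc_i + 0.8)) + 10.975, blended linearly by mass fraction; since VBN is linear in VBI_i = ln(ln(visc_i + 0.8)) and the fractions sum to 1, blend VBI directly: visc = exp(exp(VBI_blend)) - 0.8
VBI_1 = ln(ln(32.0 + 0.8)) = 1.25002
VBI_2 = ln(ln(454 + 0.8)) = 1.81154
VBI_blend = 0.58 * 1.25002 + 0.42 * 1.81154 = 1.48586
visc_blend = exp(exp(1.48586)) - 0.8 = 82.19

82.19 cSt


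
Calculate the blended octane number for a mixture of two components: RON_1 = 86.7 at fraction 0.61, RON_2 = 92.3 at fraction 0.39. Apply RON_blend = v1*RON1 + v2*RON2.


Linear blending: RON_blend = sum(vi * RONi)
Contribution 1: 0.61 * 86.7 = 52.887
Contribution 2: 0.39 * 92.3 = 35.997
RON_blend = 52.887 + 35.997 = 88.884

88.884


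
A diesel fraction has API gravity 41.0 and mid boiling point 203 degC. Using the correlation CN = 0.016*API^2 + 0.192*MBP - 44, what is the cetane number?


CN = 0.016 * 41.0^2 + 0.192 * 203 - 44
CN = 26.896 + 38.976 - 44 = 21.872

21.872


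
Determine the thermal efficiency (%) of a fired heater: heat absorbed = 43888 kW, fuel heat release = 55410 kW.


Furnace efficiency = Q_absorbed / Q_fuel * 100
= 43888 / 55410 * 100 = 79.21

79.21 %


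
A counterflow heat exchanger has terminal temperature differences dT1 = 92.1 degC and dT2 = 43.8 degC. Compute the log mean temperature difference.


LMTD = (dT1 - dT2) / ln(dT1/dT2)
= (92.1 - 43.8) / ln(92.1 / 43.8) = 48.3 / 0.743241 = 64.99

64.99 degC


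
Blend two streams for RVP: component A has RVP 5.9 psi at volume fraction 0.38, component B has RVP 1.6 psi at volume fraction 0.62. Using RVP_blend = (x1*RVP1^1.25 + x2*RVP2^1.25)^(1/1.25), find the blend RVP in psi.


Chevron index: RVP_blend = (sum xi*RVPi^1.25)^(1/1.25)
RVP^1.25 terms: 0.38 * 5.9^1.25 + 0.62 * 1.6^1.25 = 4.60989
RVP_blend = 4.60989^(1/1.25) = 3.396

3.396 psi


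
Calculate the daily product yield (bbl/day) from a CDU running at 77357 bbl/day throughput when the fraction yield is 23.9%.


Crude throughput = 77357 bbl/day
Fraction yield = 23.9%
yield = throughput * fraction / 100
yield = 77357 * 23.9 / 100 = 18488.323

18488.323 bbl/day


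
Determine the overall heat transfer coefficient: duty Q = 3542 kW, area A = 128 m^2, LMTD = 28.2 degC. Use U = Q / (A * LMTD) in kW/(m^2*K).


From Q = U*A*LMTD, U = Q / (A * LMTD)
U = 3542 / (128 * 28.2) = 3542 / 3609.6 = 0.9813

0.9813 kW/(m^2*K)


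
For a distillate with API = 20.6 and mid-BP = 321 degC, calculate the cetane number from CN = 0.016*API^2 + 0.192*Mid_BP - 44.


CN = 0.016 * 20.6^2 + 0.192 * 321 - 44
CN = 6.78976 + 61.632 - 44 = 24.42176

24.42176


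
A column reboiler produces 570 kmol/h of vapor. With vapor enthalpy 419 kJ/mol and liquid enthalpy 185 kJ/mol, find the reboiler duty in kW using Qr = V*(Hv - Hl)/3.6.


Qr = 570 * (419 - 185) / 3.6 = 570 * 234 / 3.6 = 37050

37050 kW


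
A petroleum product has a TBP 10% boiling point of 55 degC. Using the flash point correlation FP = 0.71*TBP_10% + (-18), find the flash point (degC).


FP = 0.71 * 55 + (-18) = 21.05

21.05 degC


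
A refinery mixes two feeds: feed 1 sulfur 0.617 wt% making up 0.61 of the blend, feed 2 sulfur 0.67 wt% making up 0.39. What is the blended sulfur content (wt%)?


Linear sulfur blending: S_blend = x1*S1 + x2*S2
Contribution 1: 0.61 * 0.617 = 0.37637 wt%
Contribution 2: 0.39 * 0.67 = 0.2613 wt%
S_blend = 0.37637 + 0.2613 = 0.63767

0.63767 wt%


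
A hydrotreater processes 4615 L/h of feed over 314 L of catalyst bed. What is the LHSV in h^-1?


LHSV = volumetric feed rate / catalyst volume
= 4615 L/h / 314 L
= 14.70 h^-1

14.70 h^-1


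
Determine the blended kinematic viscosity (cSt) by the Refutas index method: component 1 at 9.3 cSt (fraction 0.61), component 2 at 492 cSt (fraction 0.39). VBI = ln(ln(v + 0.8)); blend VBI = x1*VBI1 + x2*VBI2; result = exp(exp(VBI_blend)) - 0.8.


Refutas method: VBN_i = 14.534*ln(ln(visc_i + 0.8)) + 10.975, blended linearly by mass fraction; since VBN is linear in VBI_i = ln(ln(visc_i + 0.8)) and the fractions sum to 1, blend VBI directly: visc = exp(exp(VBI_blend)) - 0.8
VBI_1 = ln(ln(9.3 + 0.8)) = 0.838345
VBI_2 = ln(ln(492 + 0.8)) = 1.82457
VBI_blend = 0.61 * 0.838345 + 0.39 * 1.82457 = 1.22297
visc_blend = exp(exp(1.22297)) - 0.8 = 29.08

29.08 cSt


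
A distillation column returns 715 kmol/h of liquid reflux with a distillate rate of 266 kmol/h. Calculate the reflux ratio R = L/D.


Reflux ratio definition: R = L / D (liquid returned / distillate withdrawn)
L = 715 kmol/h, D = 266 kmol/h
R = 715 / 266 = 2.688

2.688


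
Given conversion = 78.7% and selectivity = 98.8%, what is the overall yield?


Overall yield = conversion (%) * selectivity (%) / 100
Conversion = 78.7%, Selectivity = 98.8%
Y = 78.7 * 98.8 / 100
= 77.7556 %

77.7556 %


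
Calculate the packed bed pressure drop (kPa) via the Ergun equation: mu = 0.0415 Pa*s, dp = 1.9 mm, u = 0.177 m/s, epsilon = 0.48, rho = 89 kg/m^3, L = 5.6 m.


dp = 1.9 mm = 0.0019 m
Viscous term = 150*0.0415*0.177*(1-0.48)^2 / (0.0019^2*0.48^3) = 746257
Inertial term = 1.75*89*0.177^2*(1-0.48) / (0.0019*0.48^3) = 12075.4
dP/L = 746257 + 12075.4 = 758332 Pa/m
dP = 758332 * 5.6 / 1000 = 4247 kPa

4247 kPa


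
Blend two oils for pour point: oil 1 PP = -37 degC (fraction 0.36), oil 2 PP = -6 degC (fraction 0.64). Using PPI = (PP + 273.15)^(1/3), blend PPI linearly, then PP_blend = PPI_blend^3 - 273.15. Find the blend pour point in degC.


PPI_1 = (-37 + 273.15)^(1/3) = 6.181056
PPI_2 = (-6 + 273.15)^(1/3) = 6.440482
PPI_blend = 0.36 * 6.181056 + 0.64 * 6.440482 = 6.347089
PP_blend = 6.347089^3 - 273.15 = 255.6959 - 273.15 = -17.45

-17.45 degC


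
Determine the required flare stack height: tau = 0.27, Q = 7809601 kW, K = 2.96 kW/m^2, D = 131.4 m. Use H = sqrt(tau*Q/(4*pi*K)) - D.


tau*Q/(4*pi*K) = 0.27 * 7809601 / (4 * pi * 2.96) = 56688
sqrt(56688) = 238.092
H = 238.092 - 131.4 = 106.7

106.7 m


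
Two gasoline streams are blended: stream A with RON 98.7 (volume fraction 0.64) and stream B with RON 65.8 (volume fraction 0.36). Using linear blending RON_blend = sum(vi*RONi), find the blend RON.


Linear blending: RON_blend = sum(vi * RONi)
Contribution 1: 0.64 * 98.7 = 63.168
Contribution 2: 0.36 * 65.8 = 23.688
RON_blend = 63.168 + 23.688 = 86.856

86.856


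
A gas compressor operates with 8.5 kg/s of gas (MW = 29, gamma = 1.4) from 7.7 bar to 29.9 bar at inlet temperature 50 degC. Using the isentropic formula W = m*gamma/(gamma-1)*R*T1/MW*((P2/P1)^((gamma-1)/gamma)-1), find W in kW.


Isentropic work: W = m*(gamma/(gamma-1))*(R*T1/MW)*((P2/P1)^((gamma-1)/gamma) - 1)
T1 = 50 + 273.15 = 323.15 K
Pressure ratio = 29.9 / 7.7 = 3.88312
Exponent = (1.4 - 1)/1.4 = 0.285714
(P2/P1)^exp - 1 = 3.88312^0.285714 - 1 = 0.473456
W = 8.5 * 1.4 / 0.4 * 8.314 * 323.15 / 29 * 0.473456 = 1305

1305 kW


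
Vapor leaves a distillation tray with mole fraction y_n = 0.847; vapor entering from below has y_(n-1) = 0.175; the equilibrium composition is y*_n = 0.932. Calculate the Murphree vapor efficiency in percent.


Murphree vapor efficiency: EMV = (y_n - y_(n-1)) / (y*_n - y_(n-1)) * 100
EMV = (0.847 - 0.175) / (0.932 - 0.175) * 100 = 0.672 / 0.757 * 100 = 88.77

88.77 %


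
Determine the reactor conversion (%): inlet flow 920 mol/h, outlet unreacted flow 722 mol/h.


X = (F_in - F_out) / F_in * 100
Moles reacted = 920 - 722 = 198
X = 198 / 920 * 100
= 0.2152 * 100
= 21.52 %

21.52 %


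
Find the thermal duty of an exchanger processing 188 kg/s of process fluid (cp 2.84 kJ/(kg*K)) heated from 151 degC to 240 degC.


Q = m_dot * cp * delta_T
delta_T = 240 - 151 = 89 K
Q = 188 * 2.84 * 89
= 533.92 * 89
= 47518.88 kW

47518.88 kW


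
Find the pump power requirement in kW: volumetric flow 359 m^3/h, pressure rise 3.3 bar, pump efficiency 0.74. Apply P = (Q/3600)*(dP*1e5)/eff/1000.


Q = 359 / 3600 = 0.0997222 m^3/s
P = 0.0997222 * (3.3 * 1e5) / 0.74 / 1000 = 44.47

44.47 kW


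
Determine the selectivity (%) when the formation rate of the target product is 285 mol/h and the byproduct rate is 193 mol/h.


Selectivity = desired / (desired + undesired) * 100
Total products = 285 + 193 = 478 mol/h
S = 285 / 478 * 100
= 0.5962 * 100
= 59.62 %

59.62 %


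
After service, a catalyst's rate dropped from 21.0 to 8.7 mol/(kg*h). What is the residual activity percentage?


Activity (%) = (rate_used / rate_fresh) * 100
rate_used = 8.7, rate_fresh = 21.0
= (8.7 / 21.0) * 100
= 0.4143 * 100 = 41.43

41.43 %


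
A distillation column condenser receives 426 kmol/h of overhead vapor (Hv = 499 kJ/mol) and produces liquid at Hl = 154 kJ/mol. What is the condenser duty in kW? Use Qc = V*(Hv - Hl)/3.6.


Qc = 426 * (499 - 154) / 3.6 = 426 * 345 / 3.6 = 40820

40820 kW


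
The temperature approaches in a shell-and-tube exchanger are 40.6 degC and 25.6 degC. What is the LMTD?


LMTD = (dT1 - dT2) / ln(dT1/dT2)
= (40.6 - 25.6) / ln(40.6 / 25.6) = 15 / 0.461176 = 32.53

32.53 degC


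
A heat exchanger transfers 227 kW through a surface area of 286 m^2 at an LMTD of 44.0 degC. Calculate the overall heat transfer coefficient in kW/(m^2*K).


From Q = U*A*LMTD, U = Q / (A * LMTD)
U = 227 / (286 * 44.0) = 227 / 12584 = 0.01804

0.01804 kW/(m^2*K)


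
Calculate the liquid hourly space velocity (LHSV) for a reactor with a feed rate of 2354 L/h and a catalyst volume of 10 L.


LHSV = volumetric feed rate / catalyst volume
= 2354 L/h / 10 L
= 235.4 h^-1

235.4 h^-1


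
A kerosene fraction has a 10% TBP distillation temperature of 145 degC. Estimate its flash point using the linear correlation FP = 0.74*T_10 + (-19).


FP = 0.74 * 145 + (-19) = 88.3

88.3 degC


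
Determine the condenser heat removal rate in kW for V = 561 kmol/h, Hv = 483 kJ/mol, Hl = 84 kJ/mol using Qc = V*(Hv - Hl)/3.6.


Qc = 561 * (483 - 84) / 3.6 = 561 * 399 / 3.6 = 62180

62180 kW


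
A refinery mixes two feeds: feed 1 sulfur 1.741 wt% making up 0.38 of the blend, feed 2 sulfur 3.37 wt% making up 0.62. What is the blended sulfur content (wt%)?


Linear sulfur blending: S_blend = x1*S1 + x2*S2
Contribution 1: 0.38 * 1.741 = 0.66158 wt%
Contribution 2: 0.62 * 3.37 = 2.0894 wt%
S_blend = 0.66158 + 2.0894 = 2.75098

2.75098 wt%


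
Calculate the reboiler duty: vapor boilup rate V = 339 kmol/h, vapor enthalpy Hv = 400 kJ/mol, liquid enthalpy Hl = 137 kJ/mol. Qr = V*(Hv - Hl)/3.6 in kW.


Qr = 339 * (400 - 137) / 3.6 = 339 * 263 / 3.6 = 24770

24770 kW


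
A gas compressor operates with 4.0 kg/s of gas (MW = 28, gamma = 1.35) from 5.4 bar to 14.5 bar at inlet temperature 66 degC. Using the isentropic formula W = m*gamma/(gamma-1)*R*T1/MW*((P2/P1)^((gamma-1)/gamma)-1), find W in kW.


Isentropic work: W = m*(gamma/(gamma-1))*(R*T1/MW)*((P2/P1)^((gamma-1)/gamma) - 1)
T1 = 66 + 273.15 = 339.15 K
Pressure ratio = 14.5 / 5.4 = 2.68519
Exponent = (1.35 - 1)/1.35 = 0.259259
(P2/P1)^exp - 1 = 2.68519^0.259259 - 1 = 0.291861
W = 4.0 * 1.35 / 0.35 * 8.314 * 339.15 / 28 * 0.291861 = 453.5

453.5 kW


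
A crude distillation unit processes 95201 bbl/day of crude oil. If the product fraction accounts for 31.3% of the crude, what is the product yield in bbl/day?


Crude throughput = 95201 bbl/day
Fraction yield = 31.3%
yield = throughput * fraction / 100
yield = 95201 * 31.3 / 100 = 29797.913

29797.913 bbl/day


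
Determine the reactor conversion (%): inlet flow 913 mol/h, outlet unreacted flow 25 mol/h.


X = (F_in - F_out) / F_in * 100
Moles reacted = 913 - 25 = 888
X = 888 / 913 * 100
= 0.9726 * 100
= 97.26 %

97.26 %


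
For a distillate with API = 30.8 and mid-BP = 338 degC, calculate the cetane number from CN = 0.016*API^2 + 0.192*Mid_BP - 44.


CN = 0.016 * 30.8^2 + 0.192 * 338 - 44
CN = 15.17824 + 64.896 - 44 = 36.07424

36.07424


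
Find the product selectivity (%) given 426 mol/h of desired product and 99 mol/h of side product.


Selectivity = desired / (desired + undesired) * 100
Total products = 426 + 99 = 525 mol/h
S = 426 / 525 * 100
= 0.8114 * 100
= 81.14 %

81.14 %


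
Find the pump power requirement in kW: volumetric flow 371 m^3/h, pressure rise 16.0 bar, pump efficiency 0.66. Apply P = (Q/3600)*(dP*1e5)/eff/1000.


Q = 371 / 3600 = 0.103056 m^3/s
P = 0.103056 * (16.0 * 1e5) / 0.66 / 1000 = 249.8

249.8 kW


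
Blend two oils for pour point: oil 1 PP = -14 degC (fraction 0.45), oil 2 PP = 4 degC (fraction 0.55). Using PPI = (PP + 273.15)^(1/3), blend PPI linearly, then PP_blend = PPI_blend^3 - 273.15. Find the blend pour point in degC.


PPI_1 = (-14 + 273.15)^(1/3) = 6.375541
PPI_2 = (4 + 273.15)^(1/3) = 6.51986
PPI_blend = 0.45 * 6.375541 + 0.55 * 6.51986 = 6.454916
PP_blend = 6.454916^3 - 273.15 = 268.9501 - 273.15 = -4.2

-4.2 degC


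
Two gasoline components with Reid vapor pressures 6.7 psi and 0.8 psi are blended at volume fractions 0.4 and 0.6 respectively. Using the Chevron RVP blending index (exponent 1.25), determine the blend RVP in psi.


Chevron index: RVP_blend = (sum xi*RVPi^1.25)^(1/1.25)
RVP^1.25 terms: 0.4 * 6.7^1.25 + 0.6 * 0.8^1.25 = 4.76571
RVP_blend = 4.76571^(1/1.25) = 3.487

3.487 psi


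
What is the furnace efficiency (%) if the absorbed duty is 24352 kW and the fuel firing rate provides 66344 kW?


Furnace efficiency = Q_absorbed / Q_fuel * 100
= 24352 / 66344 * 100 = 36.71

36.71 %


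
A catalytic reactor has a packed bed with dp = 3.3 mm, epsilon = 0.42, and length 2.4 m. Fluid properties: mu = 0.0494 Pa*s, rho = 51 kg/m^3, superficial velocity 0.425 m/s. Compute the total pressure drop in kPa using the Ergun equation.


dp = 3.3 mm = 0.0033 m
Viscous term = 150*0.0494*0.425*(1-0.42)^2 / (0.0033^2*0.42^3) = 1313070
Inertial term = 1.75*51*0.425^2*(1-0.42) / (0.0033*0.42^3) = 38243
dP/L = 1313070 + 38243 = 1351310 Pa/m
dP = 1351310 * 2.4 / 1000 = 3243 kPa

3243 kPa


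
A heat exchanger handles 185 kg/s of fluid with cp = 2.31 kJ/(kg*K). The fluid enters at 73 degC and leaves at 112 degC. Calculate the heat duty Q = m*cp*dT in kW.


Q = m_dot * cp * delta_T
delta_T = 112 - 73 = 39 K
Q = 185 * 2.31 * 39
= 427.35 * 39
= 16666.65 kW

16666.65 kW


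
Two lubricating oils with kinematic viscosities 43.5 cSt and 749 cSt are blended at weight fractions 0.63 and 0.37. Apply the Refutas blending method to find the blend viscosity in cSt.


Refutas method: VBN_i = 14.534*ln(ln(visc_i + 0.8)) + 10.975, blended linearly by mass fraction; since VBN is linear in VBI_i = ln(ln(visc_i + 0.8)) and the fractions sum to 1, blend VBI directly: visc = exp(exp(VBI_blend)) - 0.8
VBI_1 = ln(ln(43.5 + 0.8)) = 1.33263
VBI_2 = ln(ln(749 + 0.8)) = 1.89007
VBI_blend = 0.63 * 1.33263 + 0.37 * 1.89007 = 1.53888
visc_blend = exp(exp(1.53888)) - 0.8 = 104.8

104.8 cSt


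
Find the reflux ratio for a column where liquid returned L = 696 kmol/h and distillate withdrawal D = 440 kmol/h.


Reflux ratio definition: R = L / D (liquid returned / distillate withdrawn)
L = 696 kmol/h, D = 440 kmol/h
R = 696 / 440 = 1.582

1.582


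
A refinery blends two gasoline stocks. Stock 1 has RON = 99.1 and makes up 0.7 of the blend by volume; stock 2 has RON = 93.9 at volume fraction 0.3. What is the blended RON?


Linear blending: RON_blend = sum(vi * RONi)
Contribution 1: 0.7 * 99.1 = 69.37
Contribution 2: 0.3 * 93.9 = 28.17
RON_blend = 69.37 + 28.17 = 97.54

97.54


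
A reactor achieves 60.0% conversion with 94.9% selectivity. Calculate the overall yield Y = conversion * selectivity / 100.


Overall yield = conversion (%) * selectivity (%) / 100
Conversion = 60.0%, Selectivity = 94.9%
Y = 60.0 * 94.9 / 100
= 56.94 %

56.94 %


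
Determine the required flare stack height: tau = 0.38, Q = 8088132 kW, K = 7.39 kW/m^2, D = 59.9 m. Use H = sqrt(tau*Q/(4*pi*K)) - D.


tau*Q/(4*pi*K) = 0.38 * 8088132 / (4 * pi * 7.39) = 33096.2
sqrt(33096.2) = 181.924
H = 181.924 - 59.9 = 122.0

122.0 m


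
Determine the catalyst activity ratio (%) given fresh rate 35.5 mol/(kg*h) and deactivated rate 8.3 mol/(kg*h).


Activity (%) = (rate_used / rate_fresh) * 100
rate_used = 8.3, rate_fresh = 35.5
= (8.3 / 35.5) * 100
= 0.2338 * 100 = 23.38

23.38 %


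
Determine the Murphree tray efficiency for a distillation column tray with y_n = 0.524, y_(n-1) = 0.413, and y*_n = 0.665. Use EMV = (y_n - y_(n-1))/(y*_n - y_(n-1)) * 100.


Murphree vapor efficiency: EMV = (y_n - y_(n-1)) / (y*_n - y_(n-1)) * 100
EMV = (0.524 - 0.413) / (0.665 - 0.413) * 100 = 0.111 / 0.252 * 100 = 44.05

44.05 %


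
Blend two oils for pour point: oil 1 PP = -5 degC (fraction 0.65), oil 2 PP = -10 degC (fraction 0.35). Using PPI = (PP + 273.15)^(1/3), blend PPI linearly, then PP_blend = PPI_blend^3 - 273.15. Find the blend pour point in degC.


PPI_1 = (-5 + 273.15)^(1/3) = 6.448508
PPI_2 = (-10 + 273.15)^(1/3) = 6.408176
PPI_blend = 0.65 * 6.448508 + 0.35 * 6.408176 = 6.434392
PP_blend = 6.434392^3 - 273.15 = 266.3928 - 273.15 = -6.76

-6.76 degC


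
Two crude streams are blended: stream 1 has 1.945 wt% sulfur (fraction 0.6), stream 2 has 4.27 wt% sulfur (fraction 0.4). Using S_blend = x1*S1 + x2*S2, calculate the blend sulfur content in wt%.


Linear sulfur blending: S_blend = x1*S1 + x2*S2
Contribution 1: 0.6 * 1.945 = 1.167 wt%
Contribution 2: 0.4 * 4.27 = 1.708 wt%
S_blend = 1.167 + 1.708 = 2.875

2.875 wt%


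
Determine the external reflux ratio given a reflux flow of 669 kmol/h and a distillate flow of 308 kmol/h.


Reflux ratio definition: R = L / D (liquid returned / distillate withdrawn)
L = 669 kmol/h, D = 308 kmol/h
R = 669 / 308 = 2.172

2.172


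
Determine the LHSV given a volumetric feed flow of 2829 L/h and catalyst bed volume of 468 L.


LHSV = volumetric feed rate / catalyst volume
= 2829 L/h / 468 L
= 6.045 h^-1

6.045 h^-1


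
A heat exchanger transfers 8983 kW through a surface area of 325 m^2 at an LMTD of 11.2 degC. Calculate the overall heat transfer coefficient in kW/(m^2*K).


From Q = U*A*LMTD, U = Q / (A * LMTD)
U = 8983 / (325 * 11.2) = 8983 / 3640 = 2.468

2.468 kW/(m^2*K)


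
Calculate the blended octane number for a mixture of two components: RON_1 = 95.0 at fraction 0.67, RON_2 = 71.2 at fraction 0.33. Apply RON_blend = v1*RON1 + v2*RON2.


Linear blending: RON_blend = sum(vi * RONi)
Contribution 1: 0.67 * 95.0 = 63.65
Contribution 2: 0.33 * 71.2 = 23.496
RON_blend = 63.65 + 23.496 = 87.146

87.146


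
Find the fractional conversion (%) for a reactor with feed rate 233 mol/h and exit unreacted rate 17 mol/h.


X = (F_in - F_out) / F_in * 100
Moles reacted = 233 - 17 = 216
X = 216 / 233 * 100
= 0.9270 * 100
= 92.70 %

92.70 %
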